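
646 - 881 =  - 235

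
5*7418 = 37090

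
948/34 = 27+15/17 = 27.88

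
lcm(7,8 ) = 56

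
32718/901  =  36  +  282/901 =36.31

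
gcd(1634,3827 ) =43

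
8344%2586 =586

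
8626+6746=15372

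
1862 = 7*266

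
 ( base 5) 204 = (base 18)30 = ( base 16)36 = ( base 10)54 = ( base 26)22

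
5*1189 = 5945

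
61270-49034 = 12236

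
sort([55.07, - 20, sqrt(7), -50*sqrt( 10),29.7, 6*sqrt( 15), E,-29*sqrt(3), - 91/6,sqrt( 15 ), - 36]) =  [-50*sqrt(10 ),-29*sqrt(3),-36, - 20, - 91/6, sqrt( 7 ) , E,sqrt( 15), 6*sqrt( 15),29.7, 55.07]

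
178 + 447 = 625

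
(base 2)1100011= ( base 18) 59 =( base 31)36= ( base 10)99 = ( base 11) 90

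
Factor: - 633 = -3^1*211^1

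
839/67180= 839/67180 = 0.01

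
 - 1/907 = -1/907 = - 0.00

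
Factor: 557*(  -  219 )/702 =  -  2^( - 1)*3^(-2) * 13^( - 1)* 73^1 * 557^1=- 40661/234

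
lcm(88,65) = 5720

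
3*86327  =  258981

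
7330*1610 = 11801300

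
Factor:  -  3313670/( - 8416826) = 1656835/4208413= 5^1*11^ ( - 1) * 331367^1 * 382583^( - 1) 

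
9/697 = 9/697 = 0.01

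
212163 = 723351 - 511188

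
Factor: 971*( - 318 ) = -2^1*3^1 * 53^1*971^1 = -  308778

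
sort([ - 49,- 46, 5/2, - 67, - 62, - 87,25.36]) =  [-87, - 67, - 62, - 49,- 46,5/2,25.36] 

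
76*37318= 2836168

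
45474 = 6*7579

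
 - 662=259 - 921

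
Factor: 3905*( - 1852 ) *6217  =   - 2^2*5^1 * 11^1*71^1*463^1*6217^1=   -44961717020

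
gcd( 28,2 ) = 2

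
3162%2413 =749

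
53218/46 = 26609/23 = 1156.91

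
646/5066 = 19/149 =0.13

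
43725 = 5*8745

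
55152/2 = 27576 = 27576.00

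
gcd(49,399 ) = 7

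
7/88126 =7/88126= 0.00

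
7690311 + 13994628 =21684939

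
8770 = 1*8770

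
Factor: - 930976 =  -2^5* 47^1*619^1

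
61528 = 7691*8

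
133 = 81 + 52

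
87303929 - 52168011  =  35135918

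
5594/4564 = 2797/2282=1.23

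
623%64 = 47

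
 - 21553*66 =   -  1422498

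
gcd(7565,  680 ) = 85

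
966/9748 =483/4874   =  0.10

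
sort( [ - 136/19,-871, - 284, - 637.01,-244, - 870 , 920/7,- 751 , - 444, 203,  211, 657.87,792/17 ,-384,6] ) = [ - 871,  -  870 ,-751,-637.01 , - 444, - 384, - 284, - 244 , - 136/19, 6,792/17,920/7,203,211, 657.87 ]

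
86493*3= 259479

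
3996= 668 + 3328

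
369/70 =369/70 = 5.27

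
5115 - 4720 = 395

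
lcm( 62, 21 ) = 1302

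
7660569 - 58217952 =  -50557383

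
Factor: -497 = -7^1*71^1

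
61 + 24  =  85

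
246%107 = 32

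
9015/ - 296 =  - 9015/296 = -30.46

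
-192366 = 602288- 794654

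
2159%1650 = 509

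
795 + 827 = 1622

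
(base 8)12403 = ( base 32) 583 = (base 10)5379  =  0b1010100000011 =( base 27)7a6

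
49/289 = 49/289 = 0.17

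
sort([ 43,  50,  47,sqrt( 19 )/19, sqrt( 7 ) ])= [ sqrt(19 ) /19,sqrt( 7 ) , 43, 47, 50 ]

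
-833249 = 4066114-4899363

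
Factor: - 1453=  - 1453^1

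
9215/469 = 9215/469  =  19.65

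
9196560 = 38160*241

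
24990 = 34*735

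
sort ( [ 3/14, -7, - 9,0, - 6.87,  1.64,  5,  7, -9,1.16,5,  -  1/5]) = [ - 9, - 9, - 7, - 6.87 ,-1/5,0,  3/14, 1.16, 1.64,  5,  5,7 ] 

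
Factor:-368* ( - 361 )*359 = 2^4*19^2*23^1*359^1=47692432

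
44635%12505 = 7120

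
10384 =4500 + 5884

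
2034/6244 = 1017/3122 = 0.33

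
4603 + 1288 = 5891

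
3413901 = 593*5757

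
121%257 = 121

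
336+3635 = 3971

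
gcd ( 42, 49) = 7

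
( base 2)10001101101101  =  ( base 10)9069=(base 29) aml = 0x236d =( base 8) 21555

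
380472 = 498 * 764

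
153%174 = 153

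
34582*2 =69164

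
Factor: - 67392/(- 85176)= 72/91 =2^3*3^2*7^( - 1)*13^(-1)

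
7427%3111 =1205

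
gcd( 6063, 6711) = 3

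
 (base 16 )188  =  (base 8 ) 610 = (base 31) CK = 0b110001000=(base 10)392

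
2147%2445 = 2147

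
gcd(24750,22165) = 55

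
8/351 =8/351 = 0.02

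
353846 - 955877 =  - 602031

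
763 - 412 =351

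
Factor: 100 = 2^2*5^2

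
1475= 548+927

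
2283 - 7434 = -5151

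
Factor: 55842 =2^1*3^1  *  41^1  *227^1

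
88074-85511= 2563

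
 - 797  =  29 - 826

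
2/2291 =2/2291 = 0.00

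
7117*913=6497821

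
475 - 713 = -238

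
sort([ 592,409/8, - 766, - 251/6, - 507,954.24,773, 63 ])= [ - 766, - 507,  -  251/6,  409/8, 63,592,  773,954.24] 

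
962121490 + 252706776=1214828266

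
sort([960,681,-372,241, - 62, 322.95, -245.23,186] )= [ - 372, - 245.23,  -  62, 186, 241 , 322.95, 681, 960 ]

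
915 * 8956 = 8194740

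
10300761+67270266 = 77571027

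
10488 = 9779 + 709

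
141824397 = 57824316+84000081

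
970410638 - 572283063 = 398127575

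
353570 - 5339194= - 4985624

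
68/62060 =17/15515 = 0.00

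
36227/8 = 4528+3/8=4528.38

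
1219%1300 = 1219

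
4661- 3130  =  1531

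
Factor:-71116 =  - 2^2*23^1*773^1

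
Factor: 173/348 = 2^( - 2)*3^( - 1 )*29^(-1)*173^1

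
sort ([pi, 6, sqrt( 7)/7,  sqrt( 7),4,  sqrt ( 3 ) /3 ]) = [sqrt ( 7)/7,  sqrt ( 3)/3,  sqrt( 7), pi,  4, 6] 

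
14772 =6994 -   -  7778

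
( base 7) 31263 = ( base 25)C7E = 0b1111000001001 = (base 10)7689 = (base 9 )11483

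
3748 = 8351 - 4603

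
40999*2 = 81998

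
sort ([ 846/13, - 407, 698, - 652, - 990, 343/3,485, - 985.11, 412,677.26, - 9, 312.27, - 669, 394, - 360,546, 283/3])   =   [ - 990,-985.11, - 669,-652, - 407, - 360, - 9, 846/13, 283/3, 343/3, 312.27,  394, 412, 485, 546, 677.26, 698]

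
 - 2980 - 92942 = - 95922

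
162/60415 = 162/60415=0.00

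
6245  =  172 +6073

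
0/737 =0 = 0.00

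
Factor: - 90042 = -2^1*3^1*43^1 * 349^1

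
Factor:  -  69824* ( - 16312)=2^9*1091^1*2039^1 = 1138969088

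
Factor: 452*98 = 2^3 * 7^2 * 113^1 = 44296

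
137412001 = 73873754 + 63538247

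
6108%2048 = 2012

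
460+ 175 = 635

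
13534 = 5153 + 8381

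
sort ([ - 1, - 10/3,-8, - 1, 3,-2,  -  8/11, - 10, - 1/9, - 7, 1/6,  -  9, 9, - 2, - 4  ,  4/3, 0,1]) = [ - 10, - 9, - 8, -7, - 4, - 10/3, - 2, - 2, - 1,-1, - 8/11,  -  1/9,  0, 1/6, 1 , 4/3,3 , 9 ] 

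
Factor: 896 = 2^7*7^1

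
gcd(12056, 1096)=1096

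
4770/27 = 530/3= 176.67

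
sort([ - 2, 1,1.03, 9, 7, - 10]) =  [ - 10, - 2, 1, 1.03,  7,9] 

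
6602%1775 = 1277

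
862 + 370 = 1232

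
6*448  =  2688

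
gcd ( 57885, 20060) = 85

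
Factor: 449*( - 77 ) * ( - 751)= 7^1*11^1 *449^1 * 751^1  =  25964323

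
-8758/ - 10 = 4379/5=875.80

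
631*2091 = 1319421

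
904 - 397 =507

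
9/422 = 9/422 = 0.02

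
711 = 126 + 585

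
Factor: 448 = 2^6 * 7^1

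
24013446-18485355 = 5528091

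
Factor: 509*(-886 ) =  - 2^1*443^1 *509^1 = - 450974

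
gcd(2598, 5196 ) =2598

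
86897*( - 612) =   -  53180964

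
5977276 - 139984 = 5837292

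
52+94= 146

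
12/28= 3/7 = 0.43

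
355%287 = 68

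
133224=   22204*6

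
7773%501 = 258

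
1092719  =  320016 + 772703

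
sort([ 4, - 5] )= [  -  5, 4 ] 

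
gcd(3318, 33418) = 14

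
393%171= 51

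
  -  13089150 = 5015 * (-2610)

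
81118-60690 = 20428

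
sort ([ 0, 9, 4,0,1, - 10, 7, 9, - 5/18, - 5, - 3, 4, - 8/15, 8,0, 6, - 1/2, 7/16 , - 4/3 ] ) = [ - 10,-5, - 3, - 4/3,- 8/15, - 1/2, - 5/18,0,0, 0,  7/16, 1,4,4,6 , 7, 8,9,  9 ]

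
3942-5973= - 2031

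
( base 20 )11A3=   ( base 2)10000110011011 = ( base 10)8603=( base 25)dj3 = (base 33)7tn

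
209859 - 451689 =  - 241830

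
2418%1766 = 652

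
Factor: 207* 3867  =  3^3*23^1*1289^1 = 800469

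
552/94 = 5  +  41/47 = 5.87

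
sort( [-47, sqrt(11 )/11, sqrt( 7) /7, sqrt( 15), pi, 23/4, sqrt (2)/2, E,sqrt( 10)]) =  [ - 47 , sqrt( 11 )/11 , sqrt(7)/7,sqrt ( 2 )/2  ,  E, pi, sqrt( 10 ),sqrt( 15 ),23/4 ] 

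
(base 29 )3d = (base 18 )5A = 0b1100100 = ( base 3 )10201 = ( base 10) 100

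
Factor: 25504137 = 3^2*19^1*29^1 * 37^1 * 139^1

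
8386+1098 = 9484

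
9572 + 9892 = 19464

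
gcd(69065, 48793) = 1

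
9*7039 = 63351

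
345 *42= 14490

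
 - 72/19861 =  - 1 + 19789/19861 = - 0.00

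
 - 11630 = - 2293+-9337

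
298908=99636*3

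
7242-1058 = 6184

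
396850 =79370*5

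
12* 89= 1068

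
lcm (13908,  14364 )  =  876204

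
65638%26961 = 11716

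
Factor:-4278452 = -2^2 * 521^1*2053^1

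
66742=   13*5134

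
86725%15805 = 7700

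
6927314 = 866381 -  - 6060933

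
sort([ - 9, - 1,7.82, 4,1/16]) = [ - 9, -1,1/16  ,  4, 7.82] 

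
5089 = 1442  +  3647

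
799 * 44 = 35156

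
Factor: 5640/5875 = 2^3* 3^1*5^(  -  2) = 24/25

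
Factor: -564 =-2^2*3^1* 47^1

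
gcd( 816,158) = 2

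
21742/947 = 21742/947 = 22.96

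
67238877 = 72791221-5552344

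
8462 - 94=8368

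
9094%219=115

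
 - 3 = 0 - 3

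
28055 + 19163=47218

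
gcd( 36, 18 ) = 18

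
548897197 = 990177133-441279936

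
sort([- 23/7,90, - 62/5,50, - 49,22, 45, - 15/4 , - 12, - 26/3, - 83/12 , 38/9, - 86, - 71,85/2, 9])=[ - 86, - 71, - 49, - 62/5 , - 12, - 26/3,  -  83/12, - 15/4, - 23/7  ,  38/9, 9, 22 , 85/2, 45,50, 90]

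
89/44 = 89/44 = 2.02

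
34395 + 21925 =56320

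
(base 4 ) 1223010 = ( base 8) 15304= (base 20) h2c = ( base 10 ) 6852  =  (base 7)25656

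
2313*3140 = 7262820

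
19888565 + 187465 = 20076030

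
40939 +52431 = 93370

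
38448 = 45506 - 7058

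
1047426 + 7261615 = 8309041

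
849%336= 177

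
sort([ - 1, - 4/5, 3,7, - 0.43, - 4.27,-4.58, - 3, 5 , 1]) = [-4.58,-4.27,-3,- 1,-4/5,  -  0.43,1, 3, 5, 7]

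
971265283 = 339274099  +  631991184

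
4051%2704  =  1347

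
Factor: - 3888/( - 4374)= 2^3*3^( - 2) = 8/9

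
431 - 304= 127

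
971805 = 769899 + 201906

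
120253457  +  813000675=933254132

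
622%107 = 87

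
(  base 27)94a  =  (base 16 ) 1A17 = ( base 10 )6679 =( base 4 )1220113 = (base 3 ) 100011101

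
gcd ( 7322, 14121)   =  523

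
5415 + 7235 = 12650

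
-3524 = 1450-4974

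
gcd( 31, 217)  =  31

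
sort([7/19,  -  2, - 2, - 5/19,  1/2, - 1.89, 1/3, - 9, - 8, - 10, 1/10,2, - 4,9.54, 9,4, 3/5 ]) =[-10, - 9, - 8, - 4, - 2 , -2 , - 1.89, - 5/19 , 1/10,1/3,7/19,1/2, 3/5,2, 4, 9, 9.54] 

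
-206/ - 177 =1+29/177 = 1.16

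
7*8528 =59696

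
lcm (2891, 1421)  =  83839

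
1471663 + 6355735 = 7827398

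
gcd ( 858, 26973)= 3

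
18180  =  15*1212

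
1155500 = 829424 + 326076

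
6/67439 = 6/67439 = 0.00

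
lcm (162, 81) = 162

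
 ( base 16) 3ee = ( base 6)4354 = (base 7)2635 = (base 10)1006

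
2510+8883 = 11393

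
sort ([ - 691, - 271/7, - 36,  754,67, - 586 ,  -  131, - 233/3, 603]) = [ - 691, - 586, - 131, - 233/3, - 271/7, - 36, 67 , 603, 754 ] 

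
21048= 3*7016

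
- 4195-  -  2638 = -1557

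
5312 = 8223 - 2911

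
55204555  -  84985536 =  - 29780981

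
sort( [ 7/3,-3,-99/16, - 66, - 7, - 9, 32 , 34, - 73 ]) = [ - 73, -66, -9,-7 ,  -  99/16, - 3,7/3 , 32, 34 ]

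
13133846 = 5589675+7544171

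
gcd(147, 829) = 1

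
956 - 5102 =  - 4146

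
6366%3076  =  214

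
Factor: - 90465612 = -2^2*3^1*19^1*619^1*641^1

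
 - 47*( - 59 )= 2773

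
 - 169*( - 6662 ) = 1125878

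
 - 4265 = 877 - 5142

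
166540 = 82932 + 83608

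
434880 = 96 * 4530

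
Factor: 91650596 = 2^2*22912649^1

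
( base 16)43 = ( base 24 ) 2j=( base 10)67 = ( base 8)103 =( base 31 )25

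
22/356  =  11/178 = 0.06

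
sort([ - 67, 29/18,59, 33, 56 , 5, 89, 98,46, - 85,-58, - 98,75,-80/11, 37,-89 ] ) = [-98,-89 , - 85, - 67, - 58 ,-80/11,29/18, 5, 33, 37, 46, 56, 59, 75,89, 98] 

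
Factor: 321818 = 2^1*7^1*127^1  *  181^1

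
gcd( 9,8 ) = 1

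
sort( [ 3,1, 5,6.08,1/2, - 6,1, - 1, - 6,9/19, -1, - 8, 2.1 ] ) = [-8, - 6, - 6, - 1, - 1,9/19,1/2,1,1, 2.1, 3,5, 6.08 ]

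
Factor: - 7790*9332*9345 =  - 679346736600 = - 2^3*3^1*5^2*7^1*19^1*41^1*89^1*2333^1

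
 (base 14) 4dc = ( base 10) 978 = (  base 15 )453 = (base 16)3D2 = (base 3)1100020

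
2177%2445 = 2177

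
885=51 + 834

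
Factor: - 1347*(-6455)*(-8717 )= - 3^1  *  5^1*23^1* 379^1*449^1*1291^1 = -75793312545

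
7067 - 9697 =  - 2630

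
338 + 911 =1249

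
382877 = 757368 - 374491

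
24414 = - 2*( - 12207)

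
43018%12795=4633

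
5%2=1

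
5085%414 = 117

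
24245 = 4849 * 5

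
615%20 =15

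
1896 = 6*316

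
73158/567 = 129+5/189 = 129.03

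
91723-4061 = 87662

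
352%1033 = 352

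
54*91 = 4914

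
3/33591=1/11197 = 0.00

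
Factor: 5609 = 71^1*79^1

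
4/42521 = 4/42521 = 0.00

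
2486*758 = 1884388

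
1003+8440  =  9443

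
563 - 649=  - 86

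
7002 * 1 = 7002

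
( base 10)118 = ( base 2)1110110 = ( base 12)9A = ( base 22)58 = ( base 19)64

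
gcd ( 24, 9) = 3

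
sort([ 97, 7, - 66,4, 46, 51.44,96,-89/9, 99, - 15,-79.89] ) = [ - 79.89 , - 66, - 15 , -89/9, 4,7, 46, 51.44, 96, 97, 99]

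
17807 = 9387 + 8420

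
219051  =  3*73017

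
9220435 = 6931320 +2289115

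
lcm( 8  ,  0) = 0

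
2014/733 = 2+548/733 = 2.75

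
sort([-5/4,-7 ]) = [ - 7,-5/4]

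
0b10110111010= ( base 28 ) 1oa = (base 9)2008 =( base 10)1466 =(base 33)1BE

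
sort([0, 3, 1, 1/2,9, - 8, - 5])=[ -8, - 5, 0, 1/2,1, 3,  9] 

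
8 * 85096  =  680768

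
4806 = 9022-4216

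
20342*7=142394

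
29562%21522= 8040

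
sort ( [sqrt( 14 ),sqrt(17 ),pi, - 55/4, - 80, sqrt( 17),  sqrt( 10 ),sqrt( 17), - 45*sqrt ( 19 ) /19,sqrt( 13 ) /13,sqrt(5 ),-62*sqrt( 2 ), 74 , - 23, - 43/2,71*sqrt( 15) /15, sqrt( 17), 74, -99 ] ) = [-99,- 62*sqrt ( 2), - 80,-23, - 43/2, - 55/4,-45*sqrt( 19)/19,sqrt( 13)/13, sqrt( 5),pi,sqrt ( 10),sqrt( 14 ),  sqrt ( 17 ),sqrt(17),sqrt(17),sqrt( 17),71*sqrt (15) /15,  74,74 ] 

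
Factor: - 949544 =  - 2^3*19^1*6247^1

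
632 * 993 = 627576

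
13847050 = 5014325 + 8832725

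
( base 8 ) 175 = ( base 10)125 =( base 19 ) 6b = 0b1111101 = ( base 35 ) 3k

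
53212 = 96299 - 43087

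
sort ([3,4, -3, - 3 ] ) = [ - 3 ,-3 , 3,4]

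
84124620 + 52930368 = 137054988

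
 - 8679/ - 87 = 2893/29 = 99.76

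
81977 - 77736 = 4241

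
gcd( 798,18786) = 6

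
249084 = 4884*51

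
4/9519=4/9519=0.00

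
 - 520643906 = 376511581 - 897155487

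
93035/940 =18607/188  =  98.97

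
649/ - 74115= - 649/74115 = - 0.01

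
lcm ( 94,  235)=470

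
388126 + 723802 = 1111928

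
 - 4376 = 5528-9904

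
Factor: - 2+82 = 80 = 2^4  *  5^1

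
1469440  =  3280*448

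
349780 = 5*69956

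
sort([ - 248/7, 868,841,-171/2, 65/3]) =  [ - 171/2 ,- 248/7,65/3,841, 868] 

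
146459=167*877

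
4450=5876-1426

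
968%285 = 113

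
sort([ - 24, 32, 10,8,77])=[ - 24, 8,10,32 , 77]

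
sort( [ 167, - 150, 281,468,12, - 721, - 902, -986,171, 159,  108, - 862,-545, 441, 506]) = [  -  986, - 902 , - 862, - 721, - 545, - 150, 12, 108, 159, 167, 171, 281, 441, 468, 506] 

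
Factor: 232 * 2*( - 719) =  - 333616  =  - 2^4*29^1*719^1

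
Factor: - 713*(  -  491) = 350083 = 23^1*31^1*491^1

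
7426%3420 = 586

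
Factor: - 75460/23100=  - 3^( - 1)*5^( -1)*7^2= -49/15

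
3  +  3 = 6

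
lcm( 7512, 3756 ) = 7512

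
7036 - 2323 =4713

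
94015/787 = 94015/787 = 119.46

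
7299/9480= 2433/3160 = 0.77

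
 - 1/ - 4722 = 1/4722 = 0.00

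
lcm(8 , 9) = 72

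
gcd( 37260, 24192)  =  108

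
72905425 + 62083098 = 134988523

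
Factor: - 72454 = - 2^1*17^1*2131^1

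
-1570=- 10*157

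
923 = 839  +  84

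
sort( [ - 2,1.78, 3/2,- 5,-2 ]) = [ - 5,-2, - 2, 3/2,1.78 ]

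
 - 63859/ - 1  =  63859 + 0/1 = 63859.00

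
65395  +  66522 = 131917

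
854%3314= 854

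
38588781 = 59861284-21272503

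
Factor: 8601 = 3^1*47^1*61^1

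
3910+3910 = 7820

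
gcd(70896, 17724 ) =17724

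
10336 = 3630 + 6706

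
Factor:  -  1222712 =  - 2^3*152839^1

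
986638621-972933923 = 13704698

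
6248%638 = 506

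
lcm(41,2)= 82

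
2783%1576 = 1207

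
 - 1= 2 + - 3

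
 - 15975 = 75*( - 213)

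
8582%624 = 470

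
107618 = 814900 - 707282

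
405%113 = 66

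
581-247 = 334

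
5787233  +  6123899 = 11911132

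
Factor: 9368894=2^1*4684447^1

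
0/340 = 0 = 0.00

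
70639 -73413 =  - 2774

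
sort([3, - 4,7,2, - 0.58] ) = [ - 4, - 0.58, 2,3, 7] 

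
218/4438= 109/2219 = 0.05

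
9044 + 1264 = 10308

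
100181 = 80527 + 19654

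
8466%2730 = 276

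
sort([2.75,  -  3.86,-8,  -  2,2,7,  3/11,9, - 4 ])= [ - 8, - 4  , - 3.86,  -  2,3/11,2, 2.75,7,  9]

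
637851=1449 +636402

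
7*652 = 4564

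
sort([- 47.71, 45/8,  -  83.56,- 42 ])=[ - 83.56, - 47.71,-42,45/8]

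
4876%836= 696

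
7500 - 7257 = 243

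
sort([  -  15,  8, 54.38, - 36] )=[ - 36,- 15 , 8,54.38]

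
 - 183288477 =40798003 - 224086480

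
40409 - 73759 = -33350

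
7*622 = 4354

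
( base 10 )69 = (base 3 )2120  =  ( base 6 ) 153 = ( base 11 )63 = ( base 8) 105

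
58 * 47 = 2726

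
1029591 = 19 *54189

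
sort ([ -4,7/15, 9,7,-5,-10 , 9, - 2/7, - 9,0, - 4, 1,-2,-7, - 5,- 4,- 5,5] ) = [ - 10,-9, - 7,- 5,  -  5, - 5, - 4,-4, -4,- 2, - 2/7,  0, 7/15, 1, 5,7, 9,9] 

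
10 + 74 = 84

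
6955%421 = 219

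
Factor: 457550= 2^1*5^2*9151^1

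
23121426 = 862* 26823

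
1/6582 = 1/6582 = 0.00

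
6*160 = 960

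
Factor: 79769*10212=2^2*3^1*23^1*37^1*79769^1 = 814601028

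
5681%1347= 293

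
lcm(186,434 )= 1302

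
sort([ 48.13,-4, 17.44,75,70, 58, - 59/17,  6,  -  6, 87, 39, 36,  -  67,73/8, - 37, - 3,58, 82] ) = [-67, - 37, - 6,  -  4, - 59/17,-3, 6,73/8 , 17.44, 36, 39, 48.13,  58, 58,70, 75 , 82, 87 ] 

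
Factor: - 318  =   - 2^1*3^1*53^1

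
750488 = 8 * 93811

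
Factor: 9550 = 2^1*5^2*  191^1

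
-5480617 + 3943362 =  - 1537255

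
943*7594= 7161142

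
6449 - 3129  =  3320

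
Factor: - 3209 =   -  3209^1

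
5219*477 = 2489463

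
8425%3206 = 2013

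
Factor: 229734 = 2^1*3^2*12763^1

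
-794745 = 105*( - 7569 ) 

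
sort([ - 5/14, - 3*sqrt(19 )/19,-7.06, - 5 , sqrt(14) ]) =[ - 7.06 , - 5, - 3*sqrt( 19) /19, - 5/14,sqrt(14) ]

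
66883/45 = 1486 + 13/45= 1486.29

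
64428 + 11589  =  76017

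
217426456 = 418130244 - 200703788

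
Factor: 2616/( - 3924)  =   - 2/3= - 2^1*3^ (-1) 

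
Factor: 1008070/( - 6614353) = - 2^1 * 5^1*7^1*83^ ( - 1) * 14401^1 *79691^(  -  1 ) 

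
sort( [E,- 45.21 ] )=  [- 45.21, E] 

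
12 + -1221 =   -  1209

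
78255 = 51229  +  27026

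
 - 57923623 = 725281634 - 783205257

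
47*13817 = 649399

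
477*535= 255195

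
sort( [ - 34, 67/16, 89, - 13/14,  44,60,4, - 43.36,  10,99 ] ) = [ - 43.36, - 34, - 13/14 , 4, 67/16,  10,44,60, 89,  99 ] 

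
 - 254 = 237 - 491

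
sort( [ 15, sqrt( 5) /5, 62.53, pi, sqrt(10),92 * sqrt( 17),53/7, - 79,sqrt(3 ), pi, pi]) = [-79, sqrt( 5 ) /5,sqrt (3), pi, pi, pi, sqrt( 10), 53/7,15,62.53 , 92*sqrt(17 ) ] 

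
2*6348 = 12696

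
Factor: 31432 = 2^3*3929^1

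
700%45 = 25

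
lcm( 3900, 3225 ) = 167700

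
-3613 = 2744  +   - 6357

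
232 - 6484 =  - 6252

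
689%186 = 131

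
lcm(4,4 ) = 4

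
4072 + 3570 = 7642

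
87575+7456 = 95031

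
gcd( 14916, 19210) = 226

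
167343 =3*55781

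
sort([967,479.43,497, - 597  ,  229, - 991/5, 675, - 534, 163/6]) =[ - 597, - 534, - 991/5, 163/6,229 , 479.43,497,675,967]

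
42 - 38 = 4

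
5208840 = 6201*840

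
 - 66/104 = - 33/52 =- 0.63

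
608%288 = 32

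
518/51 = 10 +8/51 = 10.16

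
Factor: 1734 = 2^1*3^1*17^2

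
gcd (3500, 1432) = 4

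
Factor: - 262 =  - 2^1*131^1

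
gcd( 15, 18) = 3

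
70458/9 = 7828  +  2/3 = 7828.67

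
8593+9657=18250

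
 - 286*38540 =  - 11022440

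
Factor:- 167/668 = - 2^( - 2) =- 1/4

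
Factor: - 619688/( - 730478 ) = 2^2*7^( - 1 ) * 71^1*1091^1*52177^ ( - 1 ) = 309844/365239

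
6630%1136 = 950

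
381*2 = 762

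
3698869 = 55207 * 67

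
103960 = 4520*23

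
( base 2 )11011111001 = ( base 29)23g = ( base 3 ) 2110010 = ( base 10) 1785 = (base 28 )27L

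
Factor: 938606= 2^1*469303^1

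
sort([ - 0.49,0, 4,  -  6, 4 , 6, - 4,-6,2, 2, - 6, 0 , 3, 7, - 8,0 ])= [ - 8, - 6,-6, - 6, - 4,  -  0.49,0,  0,0, 2, 2, 3, 4, 4, 6, 7] 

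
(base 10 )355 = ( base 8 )543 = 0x163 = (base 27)d4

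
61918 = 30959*2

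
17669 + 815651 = 833320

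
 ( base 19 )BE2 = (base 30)4L9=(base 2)1000010001111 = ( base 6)31343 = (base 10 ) 4239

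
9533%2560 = 1853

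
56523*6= 339138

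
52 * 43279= 2250508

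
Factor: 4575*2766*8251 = 104411866950=2^1*3^2*5^2*37^1*61^1*223^1*461^1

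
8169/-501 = -17 + 116/167 = -  16.31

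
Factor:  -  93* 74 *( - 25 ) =172050  =  2^1* 3^1 * 5^2*31^1* 37^1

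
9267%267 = 189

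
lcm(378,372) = 23436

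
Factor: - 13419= - 3^3*7^1*71^1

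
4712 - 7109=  - 2397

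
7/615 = 7/615 = 0.01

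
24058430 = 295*81554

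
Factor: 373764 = 2^2*3^1*31147^1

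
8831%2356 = 1763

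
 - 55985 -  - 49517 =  - 6468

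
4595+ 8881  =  13476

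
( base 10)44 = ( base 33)1B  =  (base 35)19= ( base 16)2c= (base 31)1D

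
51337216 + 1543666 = 52880882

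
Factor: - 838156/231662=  - 2^1*11^1 * 43^1*443^1*115831^( -1)  =  - 419078/115831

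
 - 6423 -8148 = - 14571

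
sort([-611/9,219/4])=[ - 611/9, 219/4 ]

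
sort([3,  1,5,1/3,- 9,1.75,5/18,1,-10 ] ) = [-10, - 9,5/18,1/3,  1,1 , 1.75 , 3, 5]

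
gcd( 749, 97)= 1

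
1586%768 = 50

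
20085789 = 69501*289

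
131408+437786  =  569194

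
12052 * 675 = 8135100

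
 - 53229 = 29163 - 82392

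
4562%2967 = 1595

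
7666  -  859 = 6807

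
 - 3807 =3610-7417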